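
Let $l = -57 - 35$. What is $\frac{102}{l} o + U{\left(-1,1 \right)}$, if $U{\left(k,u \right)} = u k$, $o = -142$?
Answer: $\frac{3598}{23} \approx 156.43$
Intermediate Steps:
$l = -92$ ($l = -57 - 35 = -92$)
$U{\left(k,u \right)} = k u$
$\frac{102}{l} o + U{\left(-1,1 \right)} = \frac{102}{-92} \left(-142\right) - 1 = 102 \left(- \frac{1}{92}\right) \left(-142\right) - 1 = \left(- \frac{51}{46}\right) \left(-142\right) - 1 = \frac{3621}{23} - 1 = \frac{3598}{23}$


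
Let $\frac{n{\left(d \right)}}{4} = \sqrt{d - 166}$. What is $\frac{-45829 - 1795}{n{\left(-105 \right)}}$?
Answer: $\frac{11906 i \sqrt{271}}{271} \approx 723.24 i$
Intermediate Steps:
$n{\left(d \right)} = 4 \sqrt{-166 + d}$ ($n{\left(d \right)} = 4 \sqrt{d - 166} = 4 \sqrt{-166 + d}$)
$\frac{-45829 - 1795}{n{\left(-105 \right)}} = \frac{-45829 - 1795}{4 \sqrt{-166 - 105}} = \frac{-45829 - 1795}{4 \sqrt{-271}} = - \frac{47624}{4 i \sqrt{271}} = - 47624 \left(- \frac{i \sqrt{271}}{1084}\right) = \frac{11906 i \sqrt{271}}{271}$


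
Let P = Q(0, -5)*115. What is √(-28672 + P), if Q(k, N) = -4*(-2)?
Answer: 2*I*√6938 ≈ 166.59*I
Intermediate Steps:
Q(k, N) = 8
P = 920 (P = 8*115 = 920)
√(-28672 + P) = √(-28672 + 920) = √(-27752) = 2*I*√6938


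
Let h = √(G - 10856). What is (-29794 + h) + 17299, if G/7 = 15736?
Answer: -12495 + 4*√6206 ≈ -12180.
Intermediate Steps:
G = 110152 (G = 7*15736 = 110152)
h = 4*√6206 (h = √(110152 - 10856) = √99296 = 4*√6206 ≈ 315.11)
(-29794 + h) + 17299 = (-29794 + 4*√6206) + 17299 = -12495 + 4*√6206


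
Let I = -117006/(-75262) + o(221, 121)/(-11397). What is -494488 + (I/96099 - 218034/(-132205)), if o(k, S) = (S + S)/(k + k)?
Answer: -595455949116062579190073118/1204190870356644749865 ≈ -4.9449e+5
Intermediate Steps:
o(k, S) = S/k (o(k, S) = (2*S)/((2*k)) = (2*S)*(1/(2*k)) = S/k)
I = 147349117360/94782592047 (I = -117006/(-75262) + (121/221)/(-11397) = -117006*(-1/75262) + (121*(1/221))*(-1/11397) = 58503/37631 + (121/221)*(-1/11397) = 58503/37631 - 121/2518737 = 147349117360/94782592047 ≈ 1.5546)
-494488 + (I/96099 - 218034/(-132205)) = -494488 + ((147349117360/94782592047)/96099 - 218034/(-132205)) = -494488 + ((147349117360/94782592047)*(1/96099) - 218034*(-1/132205)) = -494488 + (147349117360/9108512313124653 + 218034/132205) = -494488 + 1985984853969881171002/1204190870356644749865 = -595455949116062579190073118/1204190870356644749865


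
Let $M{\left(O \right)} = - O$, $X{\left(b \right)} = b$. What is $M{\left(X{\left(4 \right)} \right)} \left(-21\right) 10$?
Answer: $840$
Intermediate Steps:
$M{\left(X{\left(4 \right)} \right)} \left(-21\right) 10 = \left(-1\right) 4 \left(-21\right) 10 = \left(-4\right) \left(-21\right) 10 = 84 \cdot 10 = 840$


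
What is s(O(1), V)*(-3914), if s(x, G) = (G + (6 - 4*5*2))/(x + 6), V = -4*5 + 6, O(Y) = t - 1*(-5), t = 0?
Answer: 187872/11 ≈ 17079.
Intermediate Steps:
O(Y) = 5 (O(Y) = 0 - 1*(-5) = 0 + 5 = 5)
V = -14 (V = -20 + 6 = -14)
s(x, G) = (-34 + G)/(6 + x) (s(x, G) = (G + (6 - 20*2))/(6 + x) = (G + (6 - 40))/(6 + x) = (G - 34)/(6 + x) = (-34 + G)/(6 + x))
s(O(1), V)*(-3914) = ((-34 - 14)/(6 + 5))*(-3914) = (-48/11)*(-3914) = ((1/11)*(-48))*(-3914) = -48/11*(-3914) = 187872/11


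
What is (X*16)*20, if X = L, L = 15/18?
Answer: 800/3 ≈ 266.67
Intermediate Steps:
L = ⅚ (L = 15*(1/18) = ⅚ ≈ 0.83333)
X = ⅚ ≈ 0.83333
(X*16)*20 = ((⅚)*16)*20 = (40/3)*20 = 800/3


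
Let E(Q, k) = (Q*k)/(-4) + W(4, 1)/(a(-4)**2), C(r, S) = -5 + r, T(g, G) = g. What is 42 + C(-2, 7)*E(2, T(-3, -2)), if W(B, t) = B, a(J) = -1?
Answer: 7/2 ≈ 3.5000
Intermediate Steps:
E(Q, k) = 4 - Q*k/4 (E(Q, k) = (Q*k)/(-4) + 4/((-1)**2) = (Q*k)*(-1/4) + 4/1 = -Q*k/4 + 4*1 = -Q*k/4 + 4 = 4 - Q*k/4)
42 + C(-2, 7)*E(2, T(-3, -2)) = 42 + (-5 - 2)*(4 - 1/4*2*(-3)) = 42 - 7*(4 + 3/2) = 42 - 7*11/2 = 42 - 77/2 = 7/2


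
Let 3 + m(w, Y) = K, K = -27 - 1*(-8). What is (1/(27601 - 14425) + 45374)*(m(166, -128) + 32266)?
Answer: 1606417105775/1098 ≈ 1.4630e+9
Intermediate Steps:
K = -19 (K = -27 + 8 = -19)
m(w, Y) = -22 (m(w, Y) = -3 - 19 = -22)
(1/(27601 - 14425) + 45374)*(m(166, -128) + 32266) = (1/(27601 - 14425) + 45374)*(-22 + 32266) = (1/13176 + 45374)*32244 = (597847825/13176)*32244 = 1606417105775/1098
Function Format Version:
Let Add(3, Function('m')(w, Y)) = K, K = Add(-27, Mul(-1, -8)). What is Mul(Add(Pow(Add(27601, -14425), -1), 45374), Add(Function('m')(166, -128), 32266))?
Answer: Rational(1606417105775, 1098) ≈ 1.4630e+9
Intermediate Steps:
K = -19 (K = Add(-27, 8) = -19)
Function('m')(w, Y) = -22 (Function('m')(w, Y) = Add(-3, -19) = -22)
Mul(Add(Pow(Add(27601, -14425), -1), 45374), Add(Function('m')(166, -128), 32266)) = Mul(Add(Pow(Add(27601, -14425), -1), 45374), Add(-22, 32266)) = Mul(Add(Pow(13176, -1), 45374), 32244) = Mul(Add(Rational(1, 13176), 45374), 32244) = Mul(Rational(597847825, 13176), 32244) = Rational(1606417105775, 1098)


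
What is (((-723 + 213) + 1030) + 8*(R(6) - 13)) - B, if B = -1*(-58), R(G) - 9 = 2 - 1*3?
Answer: 422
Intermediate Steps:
R(G) = 8 (R(G) = 9 + (2 - 1*3) = 9 + (2 - 3) = 9 - 1 = 8)
B = 58
(((-723 + 213) + 1030) + 8*(R(6) - 13)) - B = (((-723 + 213) + 1030) + 8*(8 - 13)) - 1*58 = ((-510 + 1030) + 8*(-5)) - 58 = (520 - 40) - 58 = 480 - 58 = 422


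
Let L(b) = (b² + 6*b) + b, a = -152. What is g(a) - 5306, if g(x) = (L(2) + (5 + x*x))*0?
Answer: -5306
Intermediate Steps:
L(b) = b² + 7*b
g(x) = 0 (g(x) = (2*(7 + 2) + (5 + x*x))*0 = (2*9 + (5 + x²))*0 = (18 + (5 + x²))*0 = (23 + x²)*0 = 0)
g(a) - 5306 = 0 - 5306 = -5306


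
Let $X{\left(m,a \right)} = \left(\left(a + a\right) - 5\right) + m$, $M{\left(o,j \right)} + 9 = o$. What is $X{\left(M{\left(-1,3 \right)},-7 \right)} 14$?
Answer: $-406$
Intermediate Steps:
$M{\left(o,j \right)} = -9 + o$
$X{\left(m,a \right)} = -5 + m + 2 a$ ($X{\left(m,a \right)} = \left(2 a - 5\right) + m = \left(-5 + 2 a\right) + m = -5 + m + 2 a$)
$X{\left(M{\left(-1,3 \right)},-7 \right)} 14 = \left(-5 - 10 + 2 \left(-7\right)\right) 14 = \left(-5 - 10 - 14\right) 14 = \left(-29\right) 14 = -406$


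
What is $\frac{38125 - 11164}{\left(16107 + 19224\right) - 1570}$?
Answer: $\frac{26961}{33761} \approx 0.79858$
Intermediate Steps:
$\frac{38125 - 11164}{\left(16107 + 19224\right) - 1570} = \frac{26961}{35331 - 1570} = \frac{26961}{33761}$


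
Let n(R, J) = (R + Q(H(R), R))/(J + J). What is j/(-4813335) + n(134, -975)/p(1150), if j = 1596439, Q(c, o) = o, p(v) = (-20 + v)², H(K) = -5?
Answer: -66251042670313/199749792498750 ≈ -0.33167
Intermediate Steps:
n(R, J) = R/J (n(R, J) = (R + R)/(J + J) = (2*R)/((2*J)) = (2*R)*(1/(2*J)) = R/J)
j/(-4813335) + n(134, -975)/p(1150) = 1596439/(-4813335) + (134/(-975))/((-20 + 1150)²) = 1596439*(-1/4813335) + (134*(-1/975))/(1130²) = -1596439/4813335 - 134/975/1276900 = -1596439/4813335 - 134/975*1/1276900 = -1596439/4813335 - 67/622488750 = -66251042670313/199749792498750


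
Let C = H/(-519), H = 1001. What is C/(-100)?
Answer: 1001/51900 ≈ 0.019287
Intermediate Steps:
C = -1001/519 (C = 1001/(-519) = 1001*(-1/519) = -1001/519 ≈ -1.9287)
C/(-100) = -1001/519/(-100) = -1001/519*(-1/100) = 1001/51900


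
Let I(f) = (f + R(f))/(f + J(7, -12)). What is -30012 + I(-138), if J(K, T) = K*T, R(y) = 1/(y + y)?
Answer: -1838857175/61272 ≈ -30011.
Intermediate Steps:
R(y) = 1/(2*y)
I(f) = (f + 1/(2*f))/(-84 + f) (I(f) = (f + 1/(2*f))/(f + 7*(-12)) = (f + 1/(2*f))/(f - 84) = (f + 1/(2*f))/(-84 + f))
-30012 + I(-138) = -30012 + (½ + (-138)²)/((-138)*(-84 - 138)) = -30012 - 1/138*(½ + 19044)/(-222) = -30012 - 1/138*(-1/222)*38089/2 = -30012 + 38089/61272 = -1838857175/61272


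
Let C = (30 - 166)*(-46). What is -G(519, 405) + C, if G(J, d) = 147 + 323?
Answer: 5786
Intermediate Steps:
G(J, d) = 470
C = 6256 (C = -136*(-46) = 6256)
-G(519, 405) + C = -1*470 + 6256 = -470 + 6256 = 5786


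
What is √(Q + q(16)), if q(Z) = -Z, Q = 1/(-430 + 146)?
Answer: 3*I*√35855/142 ≈ 4.0004*I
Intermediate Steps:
Q = -1/284 (Q = 1/(-284) = -1/284 ≈ -0.0035211)
√(Q + q(16)) = √(-1/284 - 1*16) = √(-1/284 - 16) = √(-4545/284) = 3*I*√35855/142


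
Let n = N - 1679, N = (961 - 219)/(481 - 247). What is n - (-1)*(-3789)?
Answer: -639385/117 ≈ -5464.8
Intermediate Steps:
N = 371/117 (N = 742/234 = 742*(1/234) = 371/117 ≈ 3.1709)
n = -196072/117 (n = 371/117 - 1679 = -196072/117 ≈ -1675.8)
n - (-1)*(-3789) = -196072/117 - (-1)*(-3789) = -196072/117 - 1*3789 = -196072/117 - 3789 = -639385/117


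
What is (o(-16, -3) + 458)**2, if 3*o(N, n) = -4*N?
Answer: 2067844/9 ≈ 2.2976e+5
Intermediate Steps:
o(N, n) = -4*N/3 (o(N, n) = (-4*N)/3 = -4*N/3)
(o(-16, -3) + 458)**2 = (-4/3*(-16) + 458)**2 = (64/3 + 458)**2 = (1438/3)**2 = 2067844/9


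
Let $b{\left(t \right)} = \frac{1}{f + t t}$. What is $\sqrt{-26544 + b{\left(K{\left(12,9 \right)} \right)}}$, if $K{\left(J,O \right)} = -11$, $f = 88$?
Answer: $\frac{i \sqrt{1159468255}}{209} \approx 162.92 i$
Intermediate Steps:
$b{\left(t \right)} = \frac{1}{88 + t^{2}}$ ($b{\left(t \right)} = \frac{1}{88 + t t} = \frac{1}{88 + t^{2}}$)
$\sqrt{-26544 + b{\left(K{\left(12,9 \right)} \right)}} = \sqrt{-26544 + \frac{1}{88 + \left(-11\right)^{2}}} = \sqrt{-26544 + \frac{1}{88 + 121}} = \sqrt{-26544 + \frac{1}{209}} = \sqrt{- \frac{5547695}{209}} = \frac{i \sqrt{1159468255}}{209}$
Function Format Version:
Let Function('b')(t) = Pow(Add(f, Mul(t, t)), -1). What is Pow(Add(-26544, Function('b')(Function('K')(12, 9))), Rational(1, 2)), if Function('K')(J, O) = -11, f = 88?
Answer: Mul(Rational(1, 209), I, Pow(1159468255, Rational(1, 2))) ≈ Mul(162.92, I)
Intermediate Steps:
Function('b')(t) = Pow(Add(88, Pow(t, 2)), -1) (Function('b')(t) = Pow(Add(88, Mul(t, t)), -1) = Pow(Add(88, Pow(t, 2)), -1))
Pow(Add(-26544, Function('b')(Function('K')(12, 9))), Rational(1, 2)) = Pow(Add(-26544, Pow(Add(88, Pow(-11, 2)), -1)), Rational(1, 2)) = Pow(Add(-26544, Pow(Add(88, 121), -1)), Rational(1, 2)) = Pow(Add(-26544, Pow(209, -1)), Rational(1, 2)) = Pow(Add(-26544, Rational(1, 209)), Rational(1, 2)) = Pow(Rational(-5547695, 209), Rational(1, 2)) = Mul(Rational(1, 209), I, Pow(1159468255, Rational(1, 2)))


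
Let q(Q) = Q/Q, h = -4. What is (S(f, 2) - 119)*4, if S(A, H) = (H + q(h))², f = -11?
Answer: -440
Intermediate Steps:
q(Q) = 1
S(A, H) = (1 + H)² (S(A, H) = (H + 1)² = (1 + H)²)
(S(f, 2) - 119)*4 = ((1 + 2)² - 119)*4 = (3² - 119)*4 = (9 - 119)*4 = -110*4 = -440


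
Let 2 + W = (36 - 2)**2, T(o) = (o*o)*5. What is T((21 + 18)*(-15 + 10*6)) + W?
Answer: 15401279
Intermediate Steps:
T(o) = 5*o**2 (T(o) = o**2*5 = 5*o**2)
W = 1154 (W = -2 + (36 - 2)**2 = -2 + 34**2 = -2 + 1156 = 1154)
T((21 + 18)*(-15 + 10*6)) + W = 5*((21 + 18)*(-15 + 10*6))**2 + 1154 = 5*(39*(-15 + 60))**2 + 1154 = 5*(39*45)**2 + 1154 = 5*1755**2 + 1154 = 5*3080025 + 1154 = 15400125 + 1154 = 15401279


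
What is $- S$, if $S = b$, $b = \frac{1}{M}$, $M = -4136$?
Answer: $\frac{1}{4136} \approx 0.00024178$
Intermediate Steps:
$b = - \frac{1}{4136}$ ($b = \frac{1}{-4136} = - \frac{1}{4136} \approx -0.00024178$)
$S = - \frac{1}{4136} \approx -0.00024178$
$- S = \left(-1\right) \left(- \frac{1}{4136}\right) = \frac{1}{4136}$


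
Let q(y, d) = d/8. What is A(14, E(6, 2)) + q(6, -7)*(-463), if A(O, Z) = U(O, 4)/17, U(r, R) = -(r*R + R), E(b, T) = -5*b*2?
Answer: 54617/136 ≈ 401.60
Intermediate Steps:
q(y, d) = d/8 (q(y, d) = d*(⅛) = d/8)
E(b, T) = -10*b
U(r, R) = -R - R*r (U(r, R) = -(R*r + R) = -(R + R*r) = -R - R*r)
A(O, Z) = -4/17 - 4*O/17 (A(O, Z) = -1*4*(1 + O)/17 = (-4 - 4*O)*(1/17) = -4/17 - 4*O/17)
A(14, E(6, 2)) + q(6, -7)*(-463) = (-4/17 - 4/17*14) + ((⅛)*(-7))*(-463) = (-4/17 - 56/17) - 7/8*(-463) = -60/17 + 3241/8 = 54617/136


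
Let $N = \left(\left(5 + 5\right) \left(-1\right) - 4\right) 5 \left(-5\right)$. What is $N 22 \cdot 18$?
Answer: $138600$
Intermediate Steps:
$N = 350$ ($N = \left(10 \left(-1\right) - 4\right) 5 \left(-5\right) = \left(-10 - 4\right) 5 \left(-5\right) = \left(-14\right) 5 \left(-5\right) = \left(-70\right) \left(-5\right) = 350$)
$N 22 \cdot 18 = 350 \cdot 22 \cdot 18 = 7700 \cdot 18 = 138600$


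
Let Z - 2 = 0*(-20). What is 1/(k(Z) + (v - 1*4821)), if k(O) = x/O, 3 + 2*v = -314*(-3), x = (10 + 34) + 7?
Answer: -1/4326 ≈ -0.00023116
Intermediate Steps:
x = 51 (x = 44 + 7 = 51)
Z = 2 (Z = 2 + 0*(-20) = 2 + 0 = 2)
v = 939/2 (v = -3/2 + (-314*(-3))/2 = -3/2 + (½)*942 = -3/2 + 471 = 939/2 ≈ 469.50)
k(O) = 51/O
1/(k(Z) + (v - 1*4821)) = 1/(51/2 + (939/2 - 1*4821)) = 1/(51*(½) + (939/2 - 4821)) = 1/(51/2 - 8703/2) = 1/(-4326) = -1/4326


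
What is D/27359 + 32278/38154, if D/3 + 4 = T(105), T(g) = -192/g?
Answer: 15442466411/18267467505 ≈ 0.84535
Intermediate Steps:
D = -612/35 (D = -12 + 3*(-192/105) = -12 + 3*(-192*1/105) = -12 + 3*(-64/35) = -12 - 192/35 = -612/35 ≈ -17.486)
D/27359 + 32278/38154 = -612/35/27359 + 32278/38154 = -612/35*1/27359 + 32278*(1/38154) = -612/957565 + 16139/19077 = 15442466411/18267467505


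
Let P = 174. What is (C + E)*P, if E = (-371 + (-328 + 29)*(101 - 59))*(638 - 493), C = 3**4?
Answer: -326184576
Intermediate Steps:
C = 81
E = -1874705 (E = (-371 - 299*42)*145 = (-371 - 12558)*145 = -12929*145 = -1874705)
(C + E)*P = (81 - 1874705)*174 = -1874624*174 = -326184576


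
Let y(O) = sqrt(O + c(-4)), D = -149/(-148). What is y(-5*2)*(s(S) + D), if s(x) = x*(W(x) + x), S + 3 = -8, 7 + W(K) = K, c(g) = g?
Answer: 47361*I*sqrt(14)/148 ≈ 1197.4*I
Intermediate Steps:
D = 149/148 (D = -149*(-1/148) = 149/148 ≈ 1.0068)
W(K) = -7 + K
y(O) = sqrt(-4 + O) (y(O) = sqrt(O - 4) = sqrt(-4 + O))
S = -11 (S = -3 - 8 = -11)
s(x) = x*(-7 + 2*x) (s(x) = x*((-7 + x) + x) = x*(-7 + 2*x))
y(-5*2)*(s(S) + D) = sqrt(-4 - 5*2)*(-11*(-7 + 2*(-11)) + 149/148) = sqrt(-4 - 10)*(-11*(-7 - 22) + 149/148) = sqrt(-14)*(-11*(-29) + 149/148) = (I*sqrt(14))*(319 + 149/148) = (I*sqrt(14))*(47361/148) = 47361*I*sqrt(14)/148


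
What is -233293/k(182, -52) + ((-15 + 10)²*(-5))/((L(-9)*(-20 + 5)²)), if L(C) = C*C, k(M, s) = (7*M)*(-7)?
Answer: 170026007/6501222 ≈ 26.153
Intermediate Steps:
k(M, s) = -49*M
L(C) = C²
-233293/k(182, -52) + ((-15 + 10)²*(-5))/((L(-9)*(-20 + 5)²)) = -233293/((-49*182)) + ((-15 + 10)²*(-5))/(((-9)²*(-20 + 5)²)) = -233293/(-8918) + ((-5)²*(-5))/((81*(-15)²)) = -233293*(-1/8918) + (25*(-5))/((81*225)) = 233293/8918 - 125/18225 = 233293/8918 - 125*1/18225 = 233293/8918 - 5/729 = 170026007/6501222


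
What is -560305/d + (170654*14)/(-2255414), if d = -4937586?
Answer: -752353105439/795450042186 ≈ -0.94582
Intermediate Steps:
-560305/d + (170654*14)/(-2255414) = -560305/(-4937586) + (170654*14)/(-2255414) = -560305*(-1/4937586) + 2389156*(-1/2255414) = 560305/4937586 - 170654/161101 = -752353105439/795450042186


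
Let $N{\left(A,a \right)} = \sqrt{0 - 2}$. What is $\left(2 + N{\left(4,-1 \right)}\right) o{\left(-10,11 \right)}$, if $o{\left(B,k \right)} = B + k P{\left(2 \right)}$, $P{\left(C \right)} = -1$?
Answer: $-42 - 21 i \sqrt{2} \approx -42.0 - 29.698 i$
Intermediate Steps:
$N{\left(A,a \right)} = i \sqrt{2}$ ($N{\left(A,a \right)} = \sqrt{-2} = i \sqrt{2}$)
$o{\left(B,k \right)} = B - k$ ($o{\left(B,k \right)} = B + k \left(-1\right) = B - k$)
$\left(2 + N{\left(4,-1 \right)}\right) o{\left(-10,11 \right)} = \left(2 + i \sqrt{2}\right) \left(-10 - 11\right) = \left(2 + i \sqrt{2}\right) \left(-21\right) = -42 - 21 i \sqrt{2}$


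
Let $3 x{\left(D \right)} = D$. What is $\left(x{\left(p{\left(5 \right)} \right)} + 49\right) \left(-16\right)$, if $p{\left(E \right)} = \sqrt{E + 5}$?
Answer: $-784 - \frac{16 \sqrt{10}}{3} \approx -800.87$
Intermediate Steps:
$p{\left(E \right)} = \sqrt{5 + E}$
$x{\left(D \right)} = \frac{D}{3}$
$\left(x{\left(p{\left(5 \right)} \right)} + 49\right) \left(-16\right) = \left(\frac{\sqrt{5 + 5}}{3} + 49\right) \left(-16\right) = \left(\frac{\sqrt{10}}{3} + 49\right) \left(-16\right) = \left(49 + \frac{\sqrt{10}}{3}\right) \left(-16\right) = -784 - \frac{16 \sqrt{10}}{3}$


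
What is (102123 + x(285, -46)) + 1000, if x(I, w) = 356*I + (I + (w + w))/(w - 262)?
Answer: 63011371/308 ≈ 2.0458e+5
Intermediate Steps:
x(I, w) = 356*I + (I + 2*w)/(-262 + w)
(102123 + x(285, -46)) + 1000 = (102123 + (-93271*285 + 2*(-46) + 356*285*(-46))/(-262 - 46)) + 1000 = (102123 + (-26582235 - 92 - 4667160)/(-308)) + 1000 = (102123 - 1/308*(-31249487)) + 1000 = (102123 + 31249487/308) + 1000 = 62703371/308 + 1000 = 63011371/308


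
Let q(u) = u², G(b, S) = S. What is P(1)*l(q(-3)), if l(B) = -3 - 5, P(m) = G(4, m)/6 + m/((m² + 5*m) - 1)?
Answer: -44/15 ≈ -2.9333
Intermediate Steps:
P(m) = m/6 + m/(-1 + m² + 5*m) (P(m) = m/6 + m/((m² + 5*m) - 1) = m*(⅙) + m/(-1 + m² + 5*m) = m/6 + m/(-1 + m² + 5*m))
l(B) = -8
P(1)*l(q(-3)) = ((⅙)*1*(5 + 1² + 5*1)/(-1 + 1² + 5*1))*(-8) = ((⅙)*1*(5 + 1 + 5)/(-1 + 1 + 5))*(-8) = ((⅙)*1*11/5)*(-8) = ((⅙)*1*(⅕)*11)*(-8) = (11/30)*(-8) = -44/15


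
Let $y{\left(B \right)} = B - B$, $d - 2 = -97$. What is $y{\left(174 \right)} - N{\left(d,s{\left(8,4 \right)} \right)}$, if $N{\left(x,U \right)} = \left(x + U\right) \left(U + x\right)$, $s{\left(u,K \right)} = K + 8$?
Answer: $-6889$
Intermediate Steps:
$s{\left(u,K \right)} = 8 + K$
$d = -95$ ($d = 2 - 97 = -95$)
$N{\left(x,U \right)} = \left(U + x\right)^{2}$ ($N{\left(x,U \right)} = \left(U + x\right) \left(U + x\right) = \left(U + x\right)^{2}$)
$y{\left(B \right)} = 0$
$y{\left(174 \right)} - N{\left(d,s{\left(8,4 \right)} \right)} = 0 - \left(\left(8 + 4\right) - 95\right)^{2} = 0 - \left(12 - 95\right)^{2} = 0 - \left(-83\right)^{2} = 0 - 6889 = -6889$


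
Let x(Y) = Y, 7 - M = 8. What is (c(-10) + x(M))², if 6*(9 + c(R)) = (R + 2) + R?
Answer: 169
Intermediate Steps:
M = -1 (M = 7 - 1*8 = 7 - 8 = -1)
c(R) = -26/3 + R/3 (c(R) = -9 + ((R + 2) + R)/6 = -9 + ((2 + R) + R)/6 = -9 + (2 + 2*R)/6 = -9 + (⅓ + R/3) = -26/3 + R/3)
(c(-10) + x(M))² = ((-26/3 + (⅓)*(-10)) - 1)² = ((-26/3 - 10/3) - 1)² = (-12 - 1)² = (-13)² = 169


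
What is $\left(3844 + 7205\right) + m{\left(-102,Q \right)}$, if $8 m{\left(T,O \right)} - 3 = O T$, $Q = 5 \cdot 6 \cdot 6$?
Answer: $\frac{70035}{8} \approx 8754.4$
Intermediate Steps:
$Q = 180$ ($Q = 30 \cdot 6 = 180$)
$m{\left(T,O \right)} = \frac{3}{8} + \frac{O T}{8}$
$\left(3844 + 7205\right) + m{\left(-102,Q \right)} = \left(3844 + 7205\right) + \left(\frac{3}{8} + \frac{1}{8} \cdot 180 \left(-102\right)\right) = 11049 + \left(\frac{3}{8} - 2295\right) = 11049 - \frac{18357}{8} = \frac{70035}{8}$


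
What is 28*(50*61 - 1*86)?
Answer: 82992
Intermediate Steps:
28*(50*61 - 1*86) = 28*(3050 - 86) = 28*2964 = 82992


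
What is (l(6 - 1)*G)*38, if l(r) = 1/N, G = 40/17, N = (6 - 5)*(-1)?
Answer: -1520/17 ≈ -89.412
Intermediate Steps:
N = -1 (N = 1*(-1) = -1)
G = 40/17 (G = 40*(1/17) = 40/17 ≈ 2.3529)
l(r) = -1 (l(r) = 1/(-1) = -1)
(l(6 - 1)*G)*38 = -1*40/17*38 = -40/17*38 = -1520/17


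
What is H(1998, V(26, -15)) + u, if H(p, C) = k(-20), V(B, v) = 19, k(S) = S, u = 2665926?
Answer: 2665906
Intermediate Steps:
H(p, C) = -20
H(1998, V(26, -15)) + u = -20 + 2665926 = 2665906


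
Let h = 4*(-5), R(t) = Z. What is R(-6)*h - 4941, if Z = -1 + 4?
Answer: -5001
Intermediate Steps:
Z = 3
R(t) = 3
h = -20
R(-6)*h - 4941 = 3*(-20) - 4941 = -60 - 4941 = -5001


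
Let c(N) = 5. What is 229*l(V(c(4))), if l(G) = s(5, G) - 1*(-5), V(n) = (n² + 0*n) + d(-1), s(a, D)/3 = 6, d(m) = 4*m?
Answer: 5267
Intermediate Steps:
s(a, D) = 18 (s(a, D) = 3*6 = 18)
V(n) = -4 + n² (V(n) = (n² + 0*n) + 4*(-1) = (n² + 0) - 4 = n² - 4 = -4 + n²)
l(G) = 23 (l(G) = 18 - 1*(-5) = 18 + 5 = 23)
229*l(V(c(4))) = 229*23 = 5267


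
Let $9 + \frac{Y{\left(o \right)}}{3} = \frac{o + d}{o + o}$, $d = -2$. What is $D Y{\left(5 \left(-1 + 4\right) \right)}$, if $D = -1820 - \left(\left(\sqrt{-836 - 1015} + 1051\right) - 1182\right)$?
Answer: $\frac{434073}{10} + \frac{257 i \sqrt{1851}}{10} \approx 43407.0 + 1105.7 i$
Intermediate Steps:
$Y{\left(o \right)} = -27 + \frac{3 \left(-2 + o\right)}{2 o}$ ($Y{\left(o \right)} = -27 + 3 \frac{o - 2}{o + o} = -27 + 3 \frac{-2 + o}{2 o} = -27 + \frac{3 \left(-2 + o\right)}{2 o}$)
$D = -1689 - i \sqrt{1851}$ ($D = -1820 - \left(\left(\sqrt{-1851} + 1051\right) - 1182\right) = -1820 - \left(\left(i \sqrt{1851} + 1051\right) - 1182\right) = -1820 - \left(\left(1051 + i \sqrt{1851}\right) - 1182\right) = -1820 - \left(-131 + i \sqrt{1851}\right) = -1820 + \left(131 - i \sqrt{1851}\right) = -1689 - i \sqrt{1851} \approx -1689.0 - 43.023 i$)
$D Y{\left(5 \left(-1 + 4\right) \right)} = \left(-1689 - i \sqrt{1851}\right) \left(- \frac{51}{2} - \frac{3}{5 \left(-1 + 4\right)}\right) = \left(-1689 - i \sqrt{1851}\right) \left(- \frac{51}{2} - \frac{3}{5 \cdot 3}\right) = \left(-1689 - i \sqrt{1851}\right) \left(- \frac{51}{2} - \frac{3}{15}\right) = \left(-1689 - i \sqrt{1851}\right) \left(- \frac{51}{2} - \frac{1}{5}\right) = \left(-1689 - i \sqrt{1851}\right) \left(- \frac{257}{10}\right) = \frac{434073}{10} + \frac{257 i \sqrt{1851}}{10}$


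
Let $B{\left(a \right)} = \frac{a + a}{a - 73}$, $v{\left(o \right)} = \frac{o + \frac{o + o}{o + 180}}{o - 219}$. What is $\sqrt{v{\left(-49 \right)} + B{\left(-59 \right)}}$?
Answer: $\frac{\sqrt{362267611827}}{579282} \approx 1.039$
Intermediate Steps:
$v{\left(o \right)} = \frac{o + \frac{2 o}{180 + o}}{-219 + o}$
$B{\left(a \right)} = \frac{2 a}{-73 + a}$
$\sqrt{v{\left(-49 \right)} + B{\left(-59 \right)}} = \sqrt{- \frac{49 \left(182 - 49\right)}{-39420 + \left(-49\right)^{2} - -1911} + 2 \left(-59\right) \frac{1}{-73 - 59}} = \sqrt{\left(-49\right) \frac{1}{-39420 + 2401 + 1911} \cdot 133 + 2 \left(-59\right) \frac{1}{-132}} = \sqrt{\left(-49\right) \frac{1}{-35108} \cdot 133 + 2 \left(-59\right) \left(- \frac{1}{132}\right)} = \sqrt{\left(-49\right) \left(- \frac{1}{35108}\right) 133 + \frac{59}{66}} = \sqrt{\frac{6517}{35108} + \frac{59}{66}} = \sqrt{\frac{1250747}{1158564}} = \frac{\sqrt{362267611827}}{579282}$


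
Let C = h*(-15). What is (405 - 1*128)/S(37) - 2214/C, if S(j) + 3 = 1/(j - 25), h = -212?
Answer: -354927/3710 ≈ -95.668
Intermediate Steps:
C = 3180 (C = -212*(-15) = 3180)
S(j) = -3 + 1/(-25 + j) (S(j) = -3 + 1/(j - 25) = -3 + 1/(-25 + j))
(405 - 1*128)/S(37) - 2214/C = (405 - 1*128)/(((76 - 3*37)/(-25 + 37))) - 2214/3180 = (405 - 128)/(((76 - 111)/12)) - 2214*1/3180 = 277/(((1/12)*(-35))) - 369/530 = 277/(-35/12) - 369/530 = 277*(-12/35) - 369/530 = -3324/35 - 369/530 = -354927/3710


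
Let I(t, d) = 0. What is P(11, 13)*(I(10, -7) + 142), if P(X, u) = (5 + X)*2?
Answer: 4544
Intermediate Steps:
P(X, u) = 10 + 2*X
P(11, 13)*(I(10, -7) + 142) = (10 + 2*11)*(0 + 142) = (10 + 22)*142 = 32*142 = 4544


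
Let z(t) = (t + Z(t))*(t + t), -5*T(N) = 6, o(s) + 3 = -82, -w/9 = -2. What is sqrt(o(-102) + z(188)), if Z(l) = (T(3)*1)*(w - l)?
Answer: sqrt(147307) ≈ 383.81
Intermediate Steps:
w = 18 (w = -9*(-2) = 18)
o(s) = -85 (o(s) = -3 - 82 = -85)
T(N) = -6/5 (T(N) = -1/5*6 = -6/5)
Z(l) = -108/5 + 6*l/5 (Z(l) = (-6/5*1)*(18 - l) = -6*(18 - l)/5 = -108/5 + 6*l/5)
z(t) = 2*t*(-108/5 + 11*t/5) (z(t) = (t + (-108/5 + 6*t/5))*(t + t) = (-108/5 + 11*t/5)*(2*t) = 2*t*(-108/5 + 11*t/5))
sqrt(o(-102) + z(188)) = sqrt(-85 + (2/5)*188*(-108 + 11*188)) = sqrt(-85 + (2/5)*188*(-108 + 2068)) = sqrt(-85 + (2/5)*188*1960) = sqrt(-85 + 147392) = sqrt(147307)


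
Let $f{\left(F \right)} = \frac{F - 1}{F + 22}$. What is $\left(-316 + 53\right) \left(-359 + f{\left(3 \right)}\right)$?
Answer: $\frac{2359899}{25} \approx 94396.0$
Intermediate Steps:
$f{\left(F \right)} = \frac{-1 + F}{22 + F}$
$\left(-316 + 53\right) \left(-359 + f{\left(3 \right)}\right) = \left(-316 + 53\right) \left(-359 + \frac{-1 + 3}{22 + 3}\right) = - 263 \left(-359 + \frac{1}{25} \cdot 2\right) = - 263 \left(-359 + \frac{2}{25}\right) = \left(-263\right) \left(- \frac{8973}{25}\right) = \frac{2359899}{25}$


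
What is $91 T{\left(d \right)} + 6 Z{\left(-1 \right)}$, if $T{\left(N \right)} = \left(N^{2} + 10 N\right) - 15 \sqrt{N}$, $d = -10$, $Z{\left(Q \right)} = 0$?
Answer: $- 1365 i \sqrt{10} \approx - 4316.5 i$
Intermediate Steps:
$T{\left(N \right)} = N^{2} - 15 \sqrt{N} + 10 N$
$91 T{\left(d \right)} + 6 Z{\left(-1 \right)} = 91 \left(\left(-10\right)^{2} - 15 \sqrt{-10} + 10 \left(-10\right)\right) + 6 \cdot 0 = 91 \left(100 - 15 i \sqrt{10} - 100\right) + 0 = 91 \left(- 15 i \sqrt{10}\right) + 0 = - 1365 i \sqrt{10} + 0 = - 1365 i \sqrt{10}$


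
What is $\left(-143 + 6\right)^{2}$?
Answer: $18769$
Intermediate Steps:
$\left(-143 + 6\right)^{2} = \left(-137\right)^{2} = 18769$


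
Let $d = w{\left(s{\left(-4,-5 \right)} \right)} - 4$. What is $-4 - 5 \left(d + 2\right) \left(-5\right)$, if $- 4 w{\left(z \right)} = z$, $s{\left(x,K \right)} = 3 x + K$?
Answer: $\frac{209}{4} \approx 52.25$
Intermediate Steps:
$s{\left(x,K \right)} = K + 3 x$
$w{\left(z \right)} = - \frac{z}{4}$
$d = \frac{1}{4}$ ($d = - \frac{-5 + 3 \left(-4\right)}{4} - 4 = - \frac{-5 - 12}{4} - 4 = \left(- \frac{1}{4}\right) \left(-17\right) - 4 = \frac{17}{4} - 4 = \frac{1}{4} \approx 0.25$)
$-4 - 5 \left(d + 2\right) \left(-5\right) = -4 - 5 \left(\frac{1}{4} + 2\right) \left(-5\right) = -4 - 5 \cdot \frac{9}{4} \left(-5\right) = -4 - - \frac{225}{4} = -4 + \frac{225}{4} = \frac{209}{4}$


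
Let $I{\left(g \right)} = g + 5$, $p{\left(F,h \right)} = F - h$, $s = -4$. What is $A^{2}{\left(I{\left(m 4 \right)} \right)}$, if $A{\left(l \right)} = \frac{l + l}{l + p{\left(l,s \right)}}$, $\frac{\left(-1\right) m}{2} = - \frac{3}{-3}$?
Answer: $9$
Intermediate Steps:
$m = -2$ ($m = - 2 \left(- \frac{3}{-3}\right) = - 2 \left(\left(-3\right) \left(- \frac{1}{3}\right)\right) = \left(-2\right) 1 = -2$)
$I{\left(g \right)} = 5 + g$
$A{\left(l \right)} = \frac{2 l}{4 + 2 l}$ ($A{\left(l \right)} = \frac{l + l}{l + \left(l - -4\right)} = \frac{2 l}{l + \left(l + 4\right)} = \frac{2 l}{l + \left(4 + l\right)} = \frac{2 l}{4 + 2 l}$)
$A^{2}{\left(I{\left(m 4 \right)} \right)} = \left(\frac{5 - 8}{2 + \left(5 - 8\right)}\right)^{2} = \left(- \frac{3}{2 - 3}\right)^{2} = \left(- \frac{3}{-1}\right)^{2} = \left(\left(-3\right) \left(-1\right)\right)^{2} = 3^{2} = 9$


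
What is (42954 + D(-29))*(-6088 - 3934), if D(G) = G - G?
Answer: -430484988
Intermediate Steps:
D(G) = 0
(42954 + D(-29))*(-6088 - 3934) = (42954 + 0)*(-6088 - 3934) = 42954*(-10022) = -430484988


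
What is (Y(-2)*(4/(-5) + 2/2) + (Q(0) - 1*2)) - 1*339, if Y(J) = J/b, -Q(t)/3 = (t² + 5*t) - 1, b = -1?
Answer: -1688/5 ≈ -337.60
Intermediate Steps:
Q(t) = 3 - 15*t - 3*t² (Q(t) = -3*((t² + 5*t) - 1) = -3*(-1 + t² + 5*t) = 3 - 15*t - 3*t²)
Y(J) = -J (Y(J) = J/(-1) = J*(-1) = -J)
(Y(-2)*(4/(-5) + 2/2) + (Q(0) - 1*2)) - 1*339 = ((-1*(-2))*(4/(-5) + 2/2) + ((3 - 15*0 - 3*0²) - 1*2)) - 1*339 = (2*(4*(-⅕) + 2*(½)) + ((3 + 0 - 3*0) - 2)) - 339 = (2*(-⅘ + 1) + ((3 + 0 + 0) - 2)) - 339 = (2*(⅕) + (3 - 2)) - 339 = (⅖ + 1) - 339 = 7/5 - 339 = -1688/5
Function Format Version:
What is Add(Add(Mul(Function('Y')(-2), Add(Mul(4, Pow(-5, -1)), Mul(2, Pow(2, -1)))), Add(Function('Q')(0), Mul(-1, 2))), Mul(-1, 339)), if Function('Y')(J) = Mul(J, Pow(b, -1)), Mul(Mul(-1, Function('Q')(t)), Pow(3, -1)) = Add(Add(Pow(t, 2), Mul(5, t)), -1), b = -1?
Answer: Rational(-1688, 5) ≈ -337.60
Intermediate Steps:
Function('Q')(t) = Add(3, Mul(-15, t), Mul(-3, Pow(t, 2))) (Function('Q')(t) = Mul(-3, Add(Add(Pow(t, 2), Mul(5, t)), -1)) = Mul(-3, Add(-1, Pow(t, 2), Mul(5, t))) = Add(3, Mul(-15, t), Mul(-3, Pow(t, 2))))
Function('Y')(J) = Mul(-1, J) (Function('Y')(J) = Mul(J, Pow(-1, -1)) = Mul(J, -1) = Mul(-1, J))
Add(Add(Mul(Function('Y')(-2), Add(Mul(4, Pow(-5, -1)), Mul(2, Pow(2, -1)))), Add(Function('Q')(0), Mul(-1, 2))), Mul(-1, 339)) = Add(Add(Mul(Mul(-1, -2), Add(Mul(4, Pow(-5, -1)), Mul(2, Pow(2, -1)))), Add(Add(3, Mul(-15, 0), Mul(-3, Pow(0, 2))), Mul(-1, 2))), Mul(-1, 339)) = Add(Add(Mul(2, Add(Mul(4, Rational(-1, 5)), Mul(2, Rational(1, 2)))), Add(Add(3, 0, Mul(-3, 0)), -2)), -339) = Add(Add(Mul(2, Add(Rational(-4, 5), 1)), Add(Add(3, 0, 0), -2)), -339) = Add(Add(Mul(2, Rational(1, 5)), Add(3, -2)), -339) = Add(Add(Rational(2, 5), 1), -339) = Add(Rational(7, 5), -339) = Rational(-1688, 5)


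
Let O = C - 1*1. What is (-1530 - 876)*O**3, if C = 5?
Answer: -153984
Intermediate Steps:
O = 4 (O = 5 - 1*1 = 5 - 1 = 4)
(-1530 - 876)*O**3 = (-1530 - 876)*4**3 = -2406*64 = -153984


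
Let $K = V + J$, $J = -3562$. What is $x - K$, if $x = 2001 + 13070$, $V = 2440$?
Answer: $16193$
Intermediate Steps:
$K = -1122$ ($K = 2440 - 3562 = -1122$)
$x = 15071$
$x - K = 15071 - -1122 = 15071 + 1122 = 16193$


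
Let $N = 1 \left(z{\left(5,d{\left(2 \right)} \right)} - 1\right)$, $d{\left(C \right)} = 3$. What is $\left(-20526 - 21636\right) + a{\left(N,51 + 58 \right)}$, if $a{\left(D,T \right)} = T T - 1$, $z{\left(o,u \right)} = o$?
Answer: $-30282$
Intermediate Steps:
$N = 4$ ($N = 1 \left(5 - 1\right) = 1 \cdot 4 = 4$)
$a{\left(D,T \right)} = -1 + T^{2}$ ($a{\left(D,T \right)} = T^{2} + \left(4 - 5\right) = T^{2} - 1 = -1 + T^{2}$)
$\left(-20526 - 21636\right) + a{\left(N,51 + 58 \right)} = \left(-20526 - 21636\right) - \left(1 - \left(51 + 58\right)^{2}\right) = -42162 - \left(1 - 109^{2}\right) = -42162 + \left(-1 + 11881\right) = -42162 + 11880 = -30282$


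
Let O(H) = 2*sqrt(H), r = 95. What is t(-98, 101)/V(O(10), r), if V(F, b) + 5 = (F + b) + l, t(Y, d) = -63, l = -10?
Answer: -42/53 + 21*sqrt(10)/1060 ≈ -0.72980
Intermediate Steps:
V(F, b) = -15 + F + b (V(F, b) = -5 + ((F + b) - 10) = -5 + (-10 + F + b) = -15 + F + b)
t(-98, 101)/V(O(10), r) = -63/(-15 + 2*sqrt(10) + 95) = -63/(80 + 2*sqrt(10))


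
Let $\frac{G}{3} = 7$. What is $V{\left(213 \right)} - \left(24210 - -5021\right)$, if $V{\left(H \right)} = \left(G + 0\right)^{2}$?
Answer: $-28790$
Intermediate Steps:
$G = 21$ ($G = 3 \cdot 7 = 21$)
$V{\left(H \right)} = 441$ ($V{\left(H \right)} = \left(21 + 0\right)^{2} = 21^{2} = 441$)
$V{\left(213 \right)} - \left(24210 - -5021\right) = 441 - \left(24210 - -5021\right) = 441 - \left(24210 + 5021\right) = 441 - 29231 = -28790$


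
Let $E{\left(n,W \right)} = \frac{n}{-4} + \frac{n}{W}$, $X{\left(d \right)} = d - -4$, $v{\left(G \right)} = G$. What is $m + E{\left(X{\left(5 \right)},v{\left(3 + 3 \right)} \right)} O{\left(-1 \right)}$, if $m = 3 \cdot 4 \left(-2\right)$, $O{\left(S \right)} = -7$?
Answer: $- \frac{75}{4} \approx -18.75$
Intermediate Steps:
$X{\left(d \right)} = 4 + d$ ($X{\left(d \right)} = d + 4 = 4 + d$)
$E{\left(n,W \right)} = - \frac{n}{4} + \frac{n}{W}$ ($E{\left(n,W \right)} = n \left(- \frac{1}{4}\right) + \frac{n}{W} = - \frac{n}{4} + \frac{n}{W}$)
$m = -24$ ($m = 12 \left(-2\right) = -24$)
$m + E{\left(X{\left(5 \right)},v{\left(3 + 3 \right)} \right)} O{\left(-1 \right)} = -24 + \left(- \frac{4 + 5}{4} + \frac{4 + 5}{3 + 3}\right) \left(-7\right) = -24 + \left(\left(- \frac{1}{4}\right) 9 + \frac{9}{6}\right) \left(-7\right) = -24 + \left(- \frac{9}{4} + 9 \cdot \frac{1}{6}\right) \left(-7\right) = -24 + \left(- \frac{9}{4} + \frac{3}{2}\right) \left(-7\right) = -24 - - \frac{21}{4} = -24 + \frac{21}{4} = - \frac{75}{4}$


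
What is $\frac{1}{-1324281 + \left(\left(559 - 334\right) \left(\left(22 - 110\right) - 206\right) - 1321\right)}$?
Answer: $- \frac{1}{1391752} \approx -7.1852 \cdot 10^{-7}$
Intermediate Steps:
$\frac{1}{-1324281 + \left(\left(559 - 334\right) \left(\left(22 - 110\right) - 206\right) - 1321\right)} = \frac{1}{-1324281 + \left(\left(559 - 334\right) \left(-88 - 206\right) - 1321\right)} = \frac{1}{-1324281 + \left(225 \left(-294\right) - 1321\right)} = \frac{1}{-1324281 - 67471} = \frac{1}{-1391752} = - \frac{1}{1391752}$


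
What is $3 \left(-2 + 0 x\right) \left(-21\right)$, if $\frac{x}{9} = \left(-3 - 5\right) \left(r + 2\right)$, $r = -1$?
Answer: $126$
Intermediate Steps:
$x = -72$ ($x = 9 \left(-3 - 5\right) \left(-1 + 2\right) = 9 \left(\left(-8\right) 1\right) = 9 \left(-8\right) = -72$)
$3 \left(-2 + 0 x\right) \left(-21\right) = 3 \left(-2 + 0 \left(-72\right)\right) \left(-21\right) = 3 \left(-2 + 0\right) \left(-21\right) = 3 \left(-2\right) \left(-21\right) = \left(-6\right) \left(-21\right) = 126$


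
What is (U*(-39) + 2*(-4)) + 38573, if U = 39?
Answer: 37044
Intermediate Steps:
(U*(-39) + 2*(-4)) + 38573 = (39*(-39) + 2*(-4)) + 38573 = (-1521 - 8) + 38573 = -1529 + 38573 = 37044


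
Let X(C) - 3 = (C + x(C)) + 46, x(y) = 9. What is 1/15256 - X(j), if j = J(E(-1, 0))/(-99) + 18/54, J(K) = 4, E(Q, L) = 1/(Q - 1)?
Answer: -88042277/1510344 ≈ -58.293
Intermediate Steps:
E(Q, L) = 1/(-1 + Q)
j = 29/99 (j = 4/(-99) + 18/54 = 4*(-1/99) + 18*(1/54) = -4/99 + ⅓ = 29/99 ≈ 0.29293)
X(C) = 58 + C (X(C) = 3 + ((C + 9) + 46) = 3 + ((9 + C) + 46) = 3 + (55 + C) = 58 + C)
1/15256 - X(j) = 1/15256 - (58 + 29/99) = 1/15256 - 1*5771/99 = 1/15256 - 5771/99 = -88042277/1510344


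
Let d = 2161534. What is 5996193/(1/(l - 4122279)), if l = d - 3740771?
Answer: -34187390328588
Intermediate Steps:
l = -1579237 (l = 2161534 - 3740771 = -1579237)
5996193/(1/(l - 4122279)) = 5996193/(1/(-1579237 - 4122279)) = 5996193/(1/(-5701516)) = 5996193/(-1/5701516) = 5996193*(-5701516) = -34187390328588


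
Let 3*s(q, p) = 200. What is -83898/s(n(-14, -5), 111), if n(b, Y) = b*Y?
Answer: -125847/100 ≈ -1258.5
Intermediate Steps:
n(b, Y) = Y*b
s(q, p) = 200/3 (s(q, p) = (⅓)*200 = 200/3)
-83898/s(n(-14, -5), 111) = -83898/200/3 = -83898*3/200 = -125847/100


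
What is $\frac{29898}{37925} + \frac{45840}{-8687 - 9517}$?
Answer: $- \frac{65602}{37925} \approx -1.7298$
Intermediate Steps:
$\frac{29898}{37925} + \frac{45840}{-8687 - 9517} = 29898 \cdot \frac{1}{37925} + \frac{45840}{-8687 - 9517} = \frac{29898}{37925} + \frac{45840}{-18204} = \frac{29898}{37925} + 45840 \left(- \frac{1}{18204}\right) = \frac{29898}{37925} - \frac{3820}{1517} = - \frac{65602}{37925}$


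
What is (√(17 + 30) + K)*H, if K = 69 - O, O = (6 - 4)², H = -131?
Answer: -8515 - 131*√47 ≈ -9413.1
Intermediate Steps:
O = 4 (O = 2² = 4)
K = 65 (K = 69 - 1*4 = 69 - 4 = 65)
(√(17 + 30) + K)*H = (√(17 + 30) + 65)*(-131) = (√47 + 65)*(-131) = (65 + √47)*(-131) = -8515 - 131*√47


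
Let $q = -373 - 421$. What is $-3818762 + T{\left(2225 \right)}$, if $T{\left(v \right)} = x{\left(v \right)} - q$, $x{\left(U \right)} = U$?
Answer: $-3815743$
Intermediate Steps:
$q = -794$
$T{\left(v \right)} = 794 + v$ ($T{\left(v \right)} = v - -794 = v + 794 = 794 + v$)
$-3818762 + T{\left(2225 \right)} = -3818762 + \left(794 + 2225\right) = -3818762 + 3019 = -3815743$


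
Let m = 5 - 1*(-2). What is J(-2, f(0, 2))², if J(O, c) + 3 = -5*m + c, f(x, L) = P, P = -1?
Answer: 1521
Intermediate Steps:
m = 7 (m = 5 + 2 = 7)
f(x, L) = -1
J(O, c) = -38 + c (J(O, c) = -3 + (-5*7 + c) = -3 + (-35 + c) = -38 + c)
J(-2, f(0, 2))² = (-38 - 1)² = (-39)² = 1521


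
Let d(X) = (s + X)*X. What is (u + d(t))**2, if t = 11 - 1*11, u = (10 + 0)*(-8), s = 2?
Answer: 6400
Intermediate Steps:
u = -80 (u = 10*(-8) = -80)
t = 0 (t = 11 - 11 = 0)
d(X) = X*(2 + X) (d(X) = (2 + X)*X = X*(2 + X))
(u + d(t))**2 = (-80 + 0*(2 + 0))**2 = (-80 + 0*2)**2 = (-80 + 0)**2 = (-80)**2 = 6400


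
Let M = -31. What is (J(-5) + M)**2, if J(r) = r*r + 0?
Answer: 36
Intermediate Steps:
J(r) = r**2 (J(r) = r**2 + 0 = r**2)
(J(-5) + M)**2 = ((-5)**2 - 31)**2 = (25 - 31)**2 = (-6)**2 = 36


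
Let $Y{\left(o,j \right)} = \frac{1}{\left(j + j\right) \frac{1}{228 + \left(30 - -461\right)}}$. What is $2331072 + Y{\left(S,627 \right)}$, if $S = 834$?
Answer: $\frac{2923165007}{1254} \approx 2.3311 \cdot 10^{6}$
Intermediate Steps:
$Y{\left(o,j \right)} = \frac{719}{2 j}$ ($Y{\left(o,j \right)} = \frac{1}{2 j \frac{1}{228 + \left(30 + 461\right)}} = \frac{1}{2 j \frac{1}{228 + 491}} = \frac{1}{2 j \frac{1}{719}} = \frac{1}{\frac{2}{719} j} = \frac{719}{2 j}$)
$2331072 + Y{\left(S,627 \right)} = 2331072 + \frac{719}{2 \cdot 627} = 2331072 + \frac{719}{2} \cdot \frac{1}{627} = 2331072 + \frac{719}{1254} = \frac{2923165007}{1254}$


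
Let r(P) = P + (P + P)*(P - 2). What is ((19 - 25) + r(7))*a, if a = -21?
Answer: -1491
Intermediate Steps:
r(P) = P + 2*P*(-2 + P) (r(P) = P + (2*P)*(-2 + P) = P + 2*P*(-2 + P))
((19 - 25) + r(7))*a = ((19 - 25) + 7*(-3 + 2*7))*(-21) = (-6 + 7*(-3 + 14))*(-21) = (-6 + 7*11)*(-21) = (-6 + 77)*(-21) = 71*(-21) = -1491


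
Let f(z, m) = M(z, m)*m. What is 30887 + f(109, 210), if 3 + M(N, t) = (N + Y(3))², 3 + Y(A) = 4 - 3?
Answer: 2434547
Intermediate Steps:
Y(A) = -2 (Y(A) = -3 + (4 - 3) = -3 + 1 = -2)
M(N, t) = -3 + (-2 + N)² (M(N, t) = -3 + (N - 2)² = -3 + (-2 + N)²)
f(z, m) = m*(-3 + (-2 + z)²) (f(z, m) = (-3 + (-2 + z)²)*m = m*(-3 + (-2 + z)²))
30887 + f(109, 210) = 30887 + 210*(-3 + (-2 + 109)²) = 30887 + 210*(-3 + 107²) = 30887 + 210*(-3 + 11449) = 30887 + 210*11446 = 30887 + 2403660 = 2434547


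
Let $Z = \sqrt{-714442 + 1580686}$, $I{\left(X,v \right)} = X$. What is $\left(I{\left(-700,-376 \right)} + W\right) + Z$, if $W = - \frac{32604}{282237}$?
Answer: $- \frac{65866168}{94079} + 2 \sqrt{216561} \approx 230.61$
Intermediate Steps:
$W = - \frac{10868}{94079}$ ($W = \left(-32604\right) \frac{1}{282237} = - \frac{10868}{94079} \approx -0.11552$)
$Z = 2 \sqrt{216561}$ ($Z = \sqrt{866244} = 2 \sqrt{216561} \approx 930.72$)
$\left(I{\left(-700,-376 \right)} + W\right) + Z = \left(-700 - \frac{10868}{94079}\right) + 2 \sqrt{216561} = - \frac{65866168}{94079} + 2 \sqrt{216561}$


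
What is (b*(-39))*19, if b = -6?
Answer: 4446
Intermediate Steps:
(b*(-39))*19 = -6*(-39)*19 = 234*19 = 4446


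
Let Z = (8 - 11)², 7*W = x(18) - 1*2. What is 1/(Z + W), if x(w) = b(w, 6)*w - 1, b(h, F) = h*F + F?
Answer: 7/2112 ≈ 0.0033144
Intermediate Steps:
b(h, F) = F + F*h (b(h, F) = F*h + F = F + F*h)
x(w) = -1 + w*(6 + 6*w) (x(w) = (6*(1 + w))*w - 1 = (6 + 6*w)*w - 1 = w*(6 + 6*w) - 1 = -1 + w*(6 + 6*w))
W = 2049/7 (W = ((-1 + 6*18*(1 + 18)) - 1*2)/7 = ((-1 + 6*18*19) - 2)/7 = ((-1 + 2052) - 2)/7 = (2051 - 2)/7 = (⅐)*2049 = 2049/7 ≈ 292.71)
Z = 9 (Z = (-3)² = 9)
1/(Z + W) = 1/(9 + 2049/7) = 1/(2112/7) = 7/2112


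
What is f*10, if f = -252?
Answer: -2520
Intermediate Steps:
f*10 = -252*10 = -2520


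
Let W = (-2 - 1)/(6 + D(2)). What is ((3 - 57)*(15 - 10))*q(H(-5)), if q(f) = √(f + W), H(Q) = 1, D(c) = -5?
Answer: -270*I*√2 ≈ -381.84*I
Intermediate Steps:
W = -3 (W = (-2 - 1)/(6 - 5) = -3/1 = -3*1 = -3)
q(f) = √(-3 + f) (q(f) = √(f - 3) = √(-3 + f))
((3 - 57)*(15 - 10))*q(H(-5)) = ((3 - 57)*(15 - 10))*√(-3 + 1) = (-54*5)*√(-2) = -270*I*√2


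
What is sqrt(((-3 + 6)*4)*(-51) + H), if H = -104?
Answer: 2*I*sqrt(179) ≈ 26.758*I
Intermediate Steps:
sqrt(((-3 + 6)*4)*(-51) + H) = sqrt(((-3 + 6)*4)*(-51) - 104) = sqrt((3*4)*(-51) - 104) = sqrt(12*(-51) - 104) = sqrt(-612 - 104) = sqrt(-716) = 2*I*sqrt(179)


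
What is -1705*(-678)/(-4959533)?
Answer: -1155990/4959533 ≈ -0.23308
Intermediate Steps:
-1705*(-678)/(-4959533) = 1155990*(-1/4959533) = -1155990/4959533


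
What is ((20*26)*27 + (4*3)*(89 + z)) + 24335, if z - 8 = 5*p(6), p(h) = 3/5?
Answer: 39575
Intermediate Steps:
p(h) = 3/5 (p(h) = 3*(1/5) = 3/5)
z = 11 (z = 8 + 5*(3/5) = 8 + 3 = 11)
((20*26)*27 + (4*3)*(89 + z)) + 24335 = ((20*26)*27 + (4*3)*(89 + 11)) + 24335 = (520*27 + 12*100) + 24335 = (14040 + 1200) + 24335 = 15240 + 24335 = 39575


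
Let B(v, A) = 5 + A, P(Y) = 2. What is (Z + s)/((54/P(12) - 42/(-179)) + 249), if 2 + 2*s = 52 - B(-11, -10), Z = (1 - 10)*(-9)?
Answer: 38843/98892 ≈ 0.39278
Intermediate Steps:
Z = 81 (Z = -9*(-9) = 81)
s = 55/2 (s = -1 + (52 - (5 - 10))/2 = -1 + (52 - 1*(-5))/2 = -1 + (52 + 5)/2 = -1 + (½)*57 = -1 + 57/2 = 55/2 ≈ 27.500)
(Z + s)/((54/P(12) - 42/(-179)) + 249) = (81 + 55/2)/((54/2 - 42/(-179)) + 249) = 217/(2*((54*(½) - 42*(-1/179)) + 249)) = 217/(2*((27 + 42/179) + 249)) = 217/(2*(4875/179 + 249)) = 217/(2*(49446/179)) = (217/2)*(179/49446) = 38843/98892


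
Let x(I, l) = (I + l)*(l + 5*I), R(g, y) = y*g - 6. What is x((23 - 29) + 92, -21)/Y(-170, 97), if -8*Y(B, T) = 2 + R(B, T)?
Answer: 106340/8247 ≈ 12.894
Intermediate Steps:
R(g, y) = -6 + g*y (R(g, y) = g*y - 6 = -6 + g*y)
Y(B, T) = 1/2 - B*T/8 (Y(B, T) = -(2 + (-6 + B*T))/8 = -(-4 + B*T)/8 = 1/2 - B*T/8)
x((23 - 29) + 92, -21)/Y(-170, 97) = ((-21)**2 + 5*((23 - 29) + 92)**2 + 6*((23 - 29) + 92)*(-21))/(1/2 - 1/8*(-170)*97) = (441 + 5*(-6 + 92)**2 + 6*(-6 + 92)*(-21))/(1/2 + 8245/4) = (441 + 5*86**2 + 6*86*(-21))/(8247/4) = (441 + 5*7396 - 10836)*(4/8247) = (441 + 36980 - 10836)*(4/8247) = 26585*(4/8247) = 106340/8247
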